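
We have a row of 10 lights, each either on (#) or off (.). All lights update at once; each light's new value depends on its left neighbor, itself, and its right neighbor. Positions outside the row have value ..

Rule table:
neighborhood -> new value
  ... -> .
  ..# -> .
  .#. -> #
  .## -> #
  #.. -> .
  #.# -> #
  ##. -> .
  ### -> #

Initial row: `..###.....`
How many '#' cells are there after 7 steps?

..##......
..#.......
..#.......  (fixed point — unchanged through step 7)
count of #: 1

1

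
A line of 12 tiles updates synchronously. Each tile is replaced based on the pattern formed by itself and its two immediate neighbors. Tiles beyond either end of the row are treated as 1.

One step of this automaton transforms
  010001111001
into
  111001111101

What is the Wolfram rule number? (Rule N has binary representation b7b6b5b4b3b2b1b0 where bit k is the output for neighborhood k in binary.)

252

position 6: 111 → 1  (bit 7 = 1)
position 8: 110 → 1  (bit 6 = 1)
position 0: 101 → 1  (bit 5 = 1)
position 2: 100 → 1  (bit 4 = 1)
position 5: 011 → 1  (bit 3 = 1)
position 1: 010 → 1  (bit 2 = 1)
position 4: 001 → 0  (bit 1 = 0)
position 3: 000 → 0  (bit 0 = 0)
bits b7..b0 = 11111100 = 252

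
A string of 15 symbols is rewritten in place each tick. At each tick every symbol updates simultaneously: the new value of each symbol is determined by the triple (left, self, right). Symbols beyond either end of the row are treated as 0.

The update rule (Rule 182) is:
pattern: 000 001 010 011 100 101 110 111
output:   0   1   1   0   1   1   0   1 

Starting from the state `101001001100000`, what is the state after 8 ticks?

tick 1: 111111110010000
tick 2: 011111101111000
tick 3: 101111010110100
tick 4: 110110111001110
tick 5: 001001010110101
tick 6: 011111111001111
tick 7: 101111110110110
tick 8: 110111101001001

110111101001001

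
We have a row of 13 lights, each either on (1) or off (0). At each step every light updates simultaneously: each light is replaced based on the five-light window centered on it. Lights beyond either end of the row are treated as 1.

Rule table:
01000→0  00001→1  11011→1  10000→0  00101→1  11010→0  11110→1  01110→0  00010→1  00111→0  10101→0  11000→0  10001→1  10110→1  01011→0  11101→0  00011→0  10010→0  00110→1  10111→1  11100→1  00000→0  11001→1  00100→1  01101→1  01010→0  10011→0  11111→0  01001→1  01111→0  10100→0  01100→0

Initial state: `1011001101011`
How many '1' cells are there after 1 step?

6

step 1: 0110101100010
count of 1: 6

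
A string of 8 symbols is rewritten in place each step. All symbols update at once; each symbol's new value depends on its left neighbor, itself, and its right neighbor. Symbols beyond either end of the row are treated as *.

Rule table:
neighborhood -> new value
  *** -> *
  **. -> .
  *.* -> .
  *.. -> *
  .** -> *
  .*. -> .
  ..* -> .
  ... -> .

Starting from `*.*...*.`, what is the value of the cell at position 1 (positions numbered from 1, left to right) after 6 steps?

...*....
*...*...
.*...*..
..*...*.
*..*....
.*..*...
position 1 holds .

.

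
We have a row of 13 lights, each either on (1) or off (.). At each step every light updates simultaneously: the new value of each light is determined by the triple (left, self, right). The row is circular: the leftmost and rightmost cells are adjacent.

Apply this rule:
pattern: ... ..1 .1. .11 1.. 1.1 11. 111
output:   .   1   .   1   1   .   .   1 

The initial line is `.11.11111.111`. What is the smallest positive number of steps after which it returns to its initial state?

.1..1111..11.
1.11111.111.1
..1111..11..1
11111.111.11.
1111..11..1..
111.111.11.11
11..11..1..11
1.111.11.1111
..11..1..1111
111.11.11111.
11..1..1111..
1.11.11111.11
..1..1111..11
11.11111.111.
1..1111..11..
.11111.111.11
.1111..11..1.
1111.111.11.1
111..11..1..1
11.111.11.111
1..11..1..111
.111.11.11111
.11..1..1111.
11.11.11111.1
1..1..1111..1
.11.11111.111

26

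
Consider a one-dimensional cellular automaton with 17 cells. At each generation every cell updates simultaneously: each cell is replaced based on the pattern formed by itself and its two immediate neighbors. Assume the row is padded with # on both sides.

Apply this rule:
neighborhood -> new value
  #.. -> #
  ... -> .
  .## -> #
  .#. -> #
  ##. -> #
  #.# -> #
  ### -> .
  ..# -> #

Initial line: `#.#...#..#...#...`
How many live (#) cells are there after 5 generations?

####.######.###.#
...###....###.###
#.##.##..##.###..
#############.###
............###..
count of #: 3

3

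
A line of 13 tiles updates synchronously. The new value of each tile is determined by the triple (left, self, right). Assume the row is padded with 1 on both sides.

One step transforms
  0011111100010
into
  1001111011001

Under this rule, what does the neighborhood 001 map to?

0

At position 1 the neighborhood is 001; the next row has 0 there.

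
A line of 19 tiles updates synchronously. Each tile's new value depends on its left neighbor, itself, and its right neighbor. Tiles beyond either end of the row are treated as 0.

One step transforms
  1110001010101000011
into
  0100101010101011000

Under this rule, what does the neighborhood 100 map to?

At position 3 the neighborhood is 100; the next row has 0 there.

0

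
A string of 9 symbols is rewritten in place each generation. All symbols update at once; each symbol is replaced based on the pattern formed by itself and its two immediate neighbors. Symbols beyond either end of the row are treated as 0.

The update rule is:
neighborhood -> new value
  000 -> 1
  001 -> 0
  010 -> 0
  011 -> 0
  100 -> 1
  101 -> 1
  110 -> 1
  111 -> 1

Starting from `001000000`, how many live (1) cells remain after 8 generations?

100111111
010011111
001001111
100100111
010010011
001001001
100100100
010010011
count of 1: 4

4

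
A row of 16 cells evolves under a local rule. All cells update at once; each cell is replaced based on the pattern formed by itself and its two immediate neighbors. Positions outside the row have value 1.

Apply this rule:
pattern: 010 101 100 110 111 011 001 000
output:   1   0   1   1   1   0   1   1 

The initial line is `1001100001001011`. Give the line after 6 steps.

step 1: 1110111111111001
step 2: 1110011111111110
step 3: 1111101111111110
step 4: 1111100111111110
step 5: 1111111011111110
step 6: 1111111001111110

1111111001111110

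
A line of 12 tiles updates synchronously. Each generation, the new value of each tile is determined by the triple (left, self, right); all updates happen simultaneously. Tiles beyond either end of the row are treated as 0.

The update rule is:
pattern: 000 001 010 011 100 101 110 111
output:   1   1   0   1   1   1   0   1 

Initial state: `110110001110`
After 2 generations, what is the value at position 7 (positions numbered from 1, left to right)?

1

101101111101
011011111010
position 7 holds 1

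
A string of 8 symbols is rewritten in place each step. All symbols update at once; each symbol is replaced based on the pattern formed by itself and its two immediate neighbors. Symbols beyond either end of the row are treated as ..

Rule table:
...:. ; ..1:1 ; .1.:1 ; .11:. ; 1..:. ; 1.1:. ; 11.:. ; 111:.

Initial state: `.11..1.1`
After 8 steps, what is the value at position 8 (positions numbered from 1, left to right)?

1...11.1
1..1...1
1.11..11
1....1..
1...11..
1..1....
1.11....
1.......
position 8 holds .

.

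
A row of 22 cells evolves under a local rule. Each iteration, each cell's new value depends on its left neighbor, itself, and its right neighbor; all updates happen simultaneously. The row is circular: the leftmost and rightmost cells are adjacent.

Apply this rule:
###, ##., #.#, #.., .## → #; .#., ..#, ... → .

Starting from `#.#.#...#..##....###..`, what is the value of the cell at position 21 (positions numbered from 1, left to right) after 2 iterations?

.#.#.#...#.###...####.
..#.#.#...#####..#####
position 21 holds #

#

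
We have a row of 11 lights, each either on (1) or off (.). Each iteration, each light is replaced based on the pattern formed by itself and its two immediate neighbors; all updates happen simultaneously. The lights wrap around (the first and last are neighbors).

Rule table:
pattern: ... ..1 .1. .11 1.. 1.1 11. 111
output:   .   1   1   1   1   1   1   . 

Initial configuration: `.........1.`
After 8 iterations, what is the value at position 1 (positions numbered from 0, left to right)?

........111
1......11.1
11....11111
.11..11....
11111111...
1......11.1  (repeats iteration 2; period 4)
iteration 8: .11..11....
position 1 holds 1

1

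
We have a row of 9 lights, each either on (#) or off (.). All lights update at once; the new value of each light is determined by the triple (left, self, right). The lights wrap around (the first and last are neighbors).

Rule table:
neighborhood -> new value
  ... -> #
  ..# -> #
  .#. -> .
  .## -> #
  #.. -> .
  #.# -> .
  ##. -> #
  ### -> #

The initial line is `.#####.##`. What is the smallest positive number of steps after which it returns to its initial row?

.#####.##

1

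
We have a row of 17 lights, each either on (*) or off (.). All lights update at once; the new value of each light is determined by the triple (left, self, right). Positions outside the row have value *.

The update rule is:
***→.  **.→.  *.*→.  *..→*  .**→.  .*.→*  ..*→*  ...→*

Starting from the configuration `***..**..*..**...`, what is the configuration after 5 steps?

...**..*****..***
***..**.....**...
...**..*****..***  (repeats step 1; period 2)
step 5: ...**..*****..***

...**..*****..***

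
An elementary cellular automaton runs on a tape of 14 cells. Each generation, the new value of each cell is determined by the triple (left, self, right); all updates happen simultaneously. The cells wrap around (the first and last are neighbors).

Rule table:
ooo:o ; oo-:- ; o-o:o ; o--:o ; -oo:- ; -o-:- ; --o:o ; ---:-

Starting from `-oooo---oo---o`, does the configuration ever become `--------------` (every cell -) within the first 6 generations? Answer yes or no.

no

o-oo-o-o--o-o-
-o--o-o-oo-o-o
o-oo-o-o--o-o-  (repeats generation 1; period 2)
generation 6: -o--o-o-oo-o-o
generation 6 is -o--o-o-oo-o-o, still not uniform -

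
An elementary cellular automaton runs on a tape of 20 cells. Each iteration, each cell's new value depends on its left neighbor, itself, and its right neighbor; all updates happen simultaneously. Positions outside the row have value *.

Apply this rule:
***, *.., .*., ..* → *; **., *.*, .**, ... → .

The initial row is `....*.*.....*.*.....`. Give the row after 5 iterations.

*..**.**...**.**...*
.**.....*.*.....*.*.
...*...**.**...**.*.
*.***.*.....*.*...*.
...*..**...**.**.**.

...*..**...**.**.**.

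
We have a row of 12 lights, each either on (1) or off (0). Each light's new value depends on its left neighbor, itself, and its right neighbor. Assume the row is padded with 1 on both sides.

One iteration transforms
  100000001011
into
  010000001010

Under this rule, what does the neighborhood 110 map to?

At position 0 the neighborhood is 110; the next row has 0 there.

0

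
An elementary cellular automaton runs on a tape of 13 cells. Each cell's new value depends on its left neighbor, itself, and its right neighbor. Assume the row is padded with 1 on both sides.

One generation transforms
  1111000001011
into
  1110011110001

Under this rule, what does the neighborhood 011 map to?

0

At position 11 the neighborhood is 011; the next row has 0 there.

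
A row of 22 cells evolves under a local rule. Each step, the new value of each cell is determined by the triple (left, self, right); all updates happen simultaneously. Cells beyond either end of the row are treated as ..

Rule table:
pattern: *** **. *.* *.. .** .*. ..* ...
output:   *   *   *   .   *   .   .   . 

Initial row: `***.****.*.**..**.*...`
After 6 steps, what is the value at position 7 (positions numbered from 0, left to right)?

step 1: *********.***..***....
step 2: *************..***....
step 3: *************..***....  (fixed point — unchanged through step 6)
position 7 holds *

*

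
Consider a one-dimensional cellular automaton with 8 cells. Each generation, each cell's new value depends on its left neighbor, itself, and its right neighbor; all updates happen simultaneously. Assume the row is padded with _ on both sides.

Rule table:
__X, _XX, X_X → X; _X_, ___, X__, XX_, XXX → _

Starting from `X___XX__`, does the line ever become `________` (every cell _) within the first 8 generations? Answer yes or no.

yes

___XX___
__XX____
_XX_____
XX______
X_______
________
all cells are _ at generation 6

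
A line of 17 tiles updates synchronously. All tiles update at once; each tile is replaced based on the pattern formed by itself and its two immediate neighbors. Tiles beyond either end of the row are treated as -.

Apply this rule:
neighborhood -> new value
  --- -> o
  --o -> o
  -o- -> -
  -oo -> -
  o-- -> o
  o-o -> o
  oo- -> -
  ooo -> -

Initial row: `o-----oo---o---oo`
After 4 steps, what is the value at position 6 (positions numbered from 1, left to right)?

-ooooo--ooo-ooo--
o-----oo---o---oo  (repeats step 0; period 2)
step 4: o-----oo---o---oo
position 6 holds -

-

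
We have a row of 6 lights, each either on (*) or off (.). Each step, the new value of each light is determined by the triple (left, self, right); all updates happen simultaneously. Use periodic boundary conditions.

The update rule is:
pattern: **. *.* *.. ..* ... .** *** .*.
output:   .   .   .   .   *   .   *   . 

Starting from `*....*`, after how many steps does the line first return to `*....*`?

..**..
*....*

2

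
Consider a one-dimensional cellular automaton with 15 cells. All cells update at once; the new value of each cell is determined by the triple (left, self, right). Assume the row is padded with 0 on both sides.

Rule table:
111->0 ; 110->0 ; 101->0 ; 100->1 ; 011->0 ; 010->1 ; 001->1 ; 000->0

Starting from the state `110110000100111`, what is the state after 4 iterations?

000001001111000
000011110000100
000100001001110
001110011110001

001110011110001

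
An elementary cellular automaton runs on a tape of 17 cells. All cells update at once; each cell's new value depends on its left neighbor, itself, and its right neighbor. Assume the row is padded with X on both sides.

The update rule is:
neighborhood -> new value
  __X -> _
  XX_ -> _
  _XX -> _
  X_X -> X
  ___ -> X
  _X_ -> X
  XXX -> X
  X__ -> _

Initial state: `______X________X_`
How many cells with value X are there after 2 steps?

12

_XXXX_X_XXXXXX_XX
X_XX_XXX_XXXX_X_X
count of X: 12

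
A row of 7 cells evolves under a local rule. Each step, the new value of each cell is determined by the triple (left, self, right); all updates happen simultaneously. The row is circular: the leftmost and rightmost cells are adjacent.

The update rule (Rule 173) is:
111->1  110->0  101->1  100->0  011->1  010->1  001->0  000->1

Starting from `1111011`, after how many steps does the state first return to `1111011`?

7

step 1: 1110111
step 2: 1101111
step 3: 1011111
step 4: 0111111
step 5: 1111110
step 6: 1111101
step 7: 1111011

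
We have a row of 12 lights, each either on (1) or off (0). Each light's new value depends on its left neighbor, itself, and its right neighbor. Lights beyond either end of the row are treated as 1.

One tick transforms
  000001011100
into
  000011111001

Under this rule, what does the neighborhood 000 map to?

At position 1 the neighborhood is 000; the next row has 0 there.

0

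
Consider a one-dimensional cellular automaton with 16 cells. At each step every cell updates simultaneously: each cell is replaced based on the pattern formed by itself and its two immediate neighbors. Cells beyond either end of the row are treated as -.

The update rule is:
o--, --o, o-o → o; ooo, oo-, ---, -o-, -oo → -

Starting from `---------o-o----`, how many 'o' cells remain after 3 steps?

5

--------o-o-o---
-------o-o-o-o--
------o-o-o-o-o-
count of o: 5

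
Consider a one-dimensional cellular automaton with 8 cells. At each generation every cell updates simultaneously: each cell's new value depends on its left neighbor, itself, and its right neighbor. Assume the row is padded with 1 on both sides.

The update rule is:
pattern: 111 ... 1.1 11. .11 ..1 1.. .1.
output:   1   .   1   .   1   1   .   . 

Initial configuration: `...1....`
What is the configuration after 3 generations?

1....111

..1....1
.1....11
1....111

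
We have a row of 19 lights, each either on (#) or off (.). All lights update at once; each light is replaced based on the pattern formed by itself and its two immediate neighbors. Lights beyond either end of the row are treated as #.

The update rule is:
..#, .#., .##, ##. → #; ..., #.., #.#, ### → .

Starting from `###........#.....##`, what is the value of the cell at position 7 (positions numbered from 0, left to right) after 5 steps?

#

..#.......##....##.
.##......###...###.
.##.....##.#..##.#.
.##....###.#.###.#.
.##...##.#.#.#.#.#.
position 7 holds #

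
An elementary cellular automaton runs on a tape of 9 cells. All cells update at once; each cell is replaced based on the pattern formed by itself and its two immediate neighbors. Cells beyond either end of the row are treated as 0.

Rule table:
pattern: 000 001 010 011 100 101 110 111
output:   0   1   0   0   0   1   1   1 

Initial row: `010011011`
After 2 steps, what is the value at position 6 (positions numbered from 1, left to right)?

0

step 1: 100101101
step 2: 001010110
position 6 holds 0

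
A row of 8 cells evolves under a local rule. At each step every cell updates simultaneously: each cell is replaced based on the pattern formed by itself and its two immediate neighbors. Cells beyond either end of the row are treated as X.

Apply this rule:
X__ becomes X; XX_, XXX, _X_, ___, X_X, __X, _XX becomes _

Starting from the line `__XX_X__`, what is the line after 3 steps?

step 1: X_____X_
step 2: _X______
step 3: __X_____

__X_____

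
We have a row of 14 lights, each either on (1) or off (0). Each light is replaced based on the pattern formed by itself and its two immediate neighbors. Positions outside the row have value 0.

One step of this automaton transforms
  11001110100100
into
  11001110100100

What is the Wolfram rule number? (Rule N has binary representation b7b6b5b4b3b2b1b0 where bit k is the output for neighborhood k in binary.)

204

position 5: 111 → 1  (bit 7 = 1)
position 1: 110 → 1  (bit 6 = 1)
position 7: 101 → 0  (bit 5 = 0)
position 2: 100 → 0  (bit 4 = 0)
position 0: 011 → 1  (bit 3 = 1)
position 8: 010 → 1  (bit 2 = 1)
position 3: 001 → 0  (bit 1 = 0)
position 13: 000 → 0  (bit 0 = 0)
bits b7..b0 = 11001100 = 204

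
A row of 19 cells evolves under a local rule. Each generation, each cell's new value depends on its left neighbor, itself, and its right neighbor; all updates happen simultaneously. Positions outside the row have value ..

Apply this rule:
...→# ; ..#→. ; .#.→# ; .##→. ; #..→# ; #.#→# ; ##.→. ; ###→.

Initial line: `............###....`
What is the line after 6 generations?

.........###.......

###########....####
...........###.....
##########....#####
..........###......
#########....######
.........###.......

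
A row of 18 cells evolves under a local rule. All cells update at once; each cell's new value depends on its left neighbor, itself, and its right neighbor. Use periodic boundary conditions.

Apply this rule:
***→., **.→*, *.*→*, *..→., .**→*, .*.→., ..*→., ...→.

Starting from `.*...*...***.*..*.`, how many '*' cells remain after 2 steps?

step 1: .........*.**.....
step 2: ..........***.....
count of *: 3

3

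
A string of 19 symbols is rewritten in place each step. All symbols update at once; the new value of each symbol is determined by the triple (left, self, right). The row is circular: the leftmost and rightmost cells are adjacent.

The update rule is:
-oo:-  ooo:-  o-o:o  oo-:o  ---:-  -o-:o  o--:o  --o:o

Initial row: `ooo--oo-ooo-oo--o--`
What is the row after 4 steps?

--ooo-oo--oo-oooooo
oo--oo-ooo-oo-----o
-ooo-oo--oo-oo---o-
o--oo-ooo-oo-oo-ooo

o--oo-ooo-oo-oo-ooo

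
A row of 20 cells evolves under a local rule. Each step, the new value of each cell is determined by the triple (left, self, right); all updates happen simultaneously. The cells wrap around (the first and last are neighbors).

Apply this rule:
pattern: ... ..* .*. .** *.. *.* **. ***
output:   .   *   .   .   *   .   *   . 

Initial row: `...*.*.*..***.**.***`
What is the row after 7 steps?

step 1: *.*.....**..*..*...*
step 2: *..*...*.***.**.*.*.
step 3: .**.*.*....*..*.....
step 4: *.*....*..*.**.*....
step 5: ...*..*.**...*..*..*
step 6: *.*.**...**.*.**.**.
step 7: .....**.*.*....*..*.

.....**.*.*....*..*.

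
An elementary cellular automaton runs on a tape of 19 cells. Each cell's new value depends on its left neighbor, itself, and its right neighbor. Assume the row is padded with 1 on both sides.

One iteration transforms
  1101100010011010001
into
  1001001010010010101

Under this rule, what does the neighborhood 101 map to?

0

At position 2 the neighborhood is 101; the next row has 0 there.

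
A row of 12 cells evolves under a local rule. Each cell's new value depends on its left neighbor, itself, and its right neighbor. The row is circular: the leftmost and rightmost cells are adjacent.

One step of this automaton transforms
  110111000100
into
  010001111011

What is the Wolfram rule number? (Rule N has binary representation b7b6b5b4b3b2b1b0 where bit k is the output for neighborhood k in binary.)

position 4: 111 → 0  (bit 7 = 0)
position 1: 110 → 1  (bit 6 = 1)
position 2: 101 → 0  (bit 5 = 0)
position 6: 100 → 1  (bit 4 = 1)
position 0: 011 → 0  (bit 3 = 0)
position 9: 010 → 0  (bit 2 = 0)
position 8: 001 → 1  (bit 1 = 1)
position 7: 000 → 1  (bit 0 = 1)
bits b7..b0 = 01010011 = 83

83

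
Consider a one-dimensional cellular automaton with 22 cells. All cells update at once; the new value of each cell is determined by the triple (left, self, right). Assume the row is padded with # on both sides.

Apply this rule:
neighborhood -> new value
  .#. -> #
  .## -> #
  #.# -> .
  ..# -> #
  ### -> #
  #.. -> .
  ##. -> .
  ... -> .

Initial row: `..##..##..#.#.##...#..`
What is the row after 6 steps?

.#.#.#..##..##..#.####

.##..##..##.#.#...##.#
.#..##..##..#.#..##..#
.#.##..##..##.#.##..##
.#.#..##..##..#.#..###
.#.#.##..##..##.#.####
.#.#.#..##..##..#.####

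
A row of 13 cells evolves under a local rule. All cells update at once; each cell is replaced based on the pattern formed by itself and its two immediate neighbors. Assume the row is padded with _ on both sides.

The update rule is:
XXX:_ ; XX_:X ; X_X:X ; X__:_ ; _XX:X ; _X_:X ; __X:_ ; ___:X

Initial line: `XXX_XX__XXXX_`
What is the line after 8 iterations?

XXX__X__X__X_

X_XXXX__X__X_
XXX__X__X__X_
X_X__X__X__X_
XXX__X__X__X_  (repeats iteration 2; period 2)
iteration 8: XXX__X__X__X_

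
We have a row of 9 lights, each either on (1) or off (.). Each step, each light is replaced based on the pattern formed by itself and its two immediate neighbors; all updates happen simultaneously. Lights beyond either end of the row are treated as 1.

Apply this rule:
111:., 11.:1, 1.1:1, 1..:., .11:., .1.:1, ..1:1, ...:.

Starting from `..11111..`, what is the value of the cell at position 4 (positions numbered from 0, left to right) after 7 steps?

.

.1....1.1
11...111.
.1..1..11
11.11.1..
.11.111.1
1.11..11.
11.1.1.11
position 4 holds .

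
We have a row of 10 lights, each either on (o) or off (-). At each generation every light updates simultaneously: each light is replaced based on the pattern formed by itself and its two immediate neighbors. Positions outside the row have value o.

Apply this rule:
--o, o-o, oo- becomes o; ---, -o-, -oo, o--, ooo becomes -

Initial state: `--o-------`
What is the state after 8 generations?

generation 1: -o-------o
generation 2: o-------o-
generation 3: o------o-o
generation 4: o-----o-o-
generation 5: o----o-o-o
generation 6: o---o-o-o-
generation 7: o--o-o-o-o
generation 8: o-o-o-o-o-

o-o-o-o-o-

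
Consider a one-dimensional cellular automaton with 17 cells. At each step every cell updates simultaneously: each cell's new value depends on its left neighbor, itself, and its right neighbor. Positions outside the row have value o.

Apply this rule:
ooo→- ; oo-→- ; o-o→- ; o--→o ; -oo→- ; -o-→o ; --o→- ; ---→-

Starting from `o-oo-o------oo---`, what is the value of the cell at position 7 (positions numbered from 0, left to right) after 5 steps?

-----oo-------o--
o------o------oo-
-o-----oo--------
-oo------o-------
---o-----oo------
position 7 holds -

-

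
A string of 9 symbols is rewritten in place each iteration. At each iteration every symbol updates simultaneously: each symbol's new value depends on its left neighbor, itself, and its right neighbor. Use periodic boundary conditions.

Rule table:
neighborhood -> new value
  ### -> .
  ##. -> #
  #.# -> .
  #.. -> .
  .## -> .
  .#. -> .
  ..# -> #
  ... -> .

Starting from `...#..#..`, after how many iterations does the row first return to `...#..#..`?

iteration 1: ..#..#...
iteration 2: .#..#....
iteration 3: #..#.....
iteration 4: ..#.....#
iteration 5: .#.....#.
iteration 6: #.....#..
iteration 7: .....#..#
iteration 8: ....#..#.
iteration 9: ...#..#..

9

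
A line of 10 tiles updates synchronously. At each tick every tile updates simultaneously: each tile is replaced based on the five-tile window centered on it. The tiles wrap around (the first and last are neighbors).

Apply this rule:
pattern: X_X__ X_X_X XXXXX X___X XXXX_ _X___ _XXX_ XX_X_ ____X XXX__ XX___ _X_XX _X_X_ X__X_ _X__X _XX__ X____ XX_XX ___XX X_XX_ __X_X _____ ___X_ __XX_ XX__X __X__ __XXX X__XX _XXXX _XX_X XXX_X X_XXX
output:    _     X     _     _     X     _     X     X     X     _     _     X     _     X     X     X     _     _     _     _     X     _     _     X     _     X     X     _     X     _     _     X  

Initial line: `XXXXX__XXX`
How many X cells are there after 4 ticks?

___X___XX_
_X_X___XX_
XX_____XX_
_X___X_X__
count of X: 3

3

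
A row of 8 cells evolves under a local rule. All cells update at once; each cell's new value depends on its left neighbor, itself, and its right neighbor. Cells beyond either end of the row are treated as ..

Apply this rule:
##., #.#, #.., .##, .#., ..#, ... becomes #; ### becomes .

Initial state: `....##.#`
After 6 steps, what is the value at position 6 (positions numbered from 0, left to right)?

########
#......#
########  (repeats step 1; period 2)
step 6: #......#
position 6 holds .

.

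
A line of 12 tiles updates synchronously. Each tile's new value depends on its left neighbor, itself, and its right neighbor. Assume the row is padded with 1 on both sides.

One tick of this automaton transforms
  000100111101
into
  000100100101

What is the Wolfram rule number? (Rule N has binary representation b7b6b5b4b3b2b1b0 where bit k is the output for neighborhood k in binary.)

76

position 7: 111 → 0  (bit 7 = 0)
position 9: 110 → 1  (bit 6 = 1)
position 10: 101 → 0  (bit 5 = 0)
position 0: 100 → 0  (bit 4 = 0)
position 6: 011 → 1  (bit 3 = 1)
position 3: 010 → 1  (bit 2 = 1)
position 2: 001 → 0  (bit 1 = 0)
position 1: 000 → 0  (bit 0 = 0)
bits b7..b0 = 01001100 = 76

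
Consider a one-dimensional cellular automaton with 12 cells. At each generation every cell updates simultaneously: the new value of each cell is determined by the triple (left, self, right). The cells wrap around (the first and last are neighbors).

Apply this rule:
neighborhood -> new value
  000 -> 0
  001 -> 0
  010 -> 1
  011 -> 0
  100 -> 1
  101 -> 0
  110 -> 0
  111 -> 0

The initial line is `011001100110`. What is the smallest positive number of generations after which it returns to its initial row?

4

000100010001
100110011001
010001000100
011001100110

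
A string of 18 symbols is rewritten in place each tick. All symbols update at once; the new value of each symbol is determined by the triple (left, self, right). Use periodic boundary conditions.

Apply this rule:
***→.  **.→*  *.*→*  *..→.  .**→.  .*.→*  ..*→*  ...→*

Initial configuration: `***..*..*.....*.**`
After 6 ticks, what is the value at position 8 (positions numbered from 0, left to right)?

*

..*.**.**.******..
****.**.**.....*.*
...**.**.*.******.
***.**.****.....*.
..**.**...*.******
.*.**.*.****.....*
position 8 holds *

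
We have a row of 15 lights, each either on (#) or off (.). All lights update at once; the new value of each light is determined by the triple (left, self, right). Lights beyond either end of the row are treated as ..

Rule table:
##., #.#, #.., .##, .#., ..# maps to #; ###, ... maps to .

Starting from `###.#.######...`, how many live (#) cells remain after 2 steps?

9

#.#####....##..
###...##..####.
count of #: 9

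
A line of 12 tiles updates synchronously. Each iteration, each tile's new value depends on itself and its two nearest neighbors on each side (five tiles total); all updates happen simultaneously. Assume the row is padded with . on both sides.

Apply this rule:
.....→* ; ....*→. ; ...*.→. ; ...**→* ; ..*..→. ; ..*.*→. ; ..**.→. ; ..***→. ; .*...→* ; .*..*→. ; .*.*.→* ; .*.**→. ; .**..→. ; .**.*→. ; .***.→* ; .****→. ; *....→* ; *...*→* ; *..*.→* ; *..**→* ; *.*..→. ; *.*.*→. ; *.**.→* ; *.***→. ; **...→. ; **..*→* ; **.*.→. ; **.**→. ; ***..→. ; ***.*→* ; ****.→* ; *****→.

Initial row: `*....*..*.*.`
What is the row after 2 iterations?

*...*...*.*.

.**....*.*.*
*...*...*.*.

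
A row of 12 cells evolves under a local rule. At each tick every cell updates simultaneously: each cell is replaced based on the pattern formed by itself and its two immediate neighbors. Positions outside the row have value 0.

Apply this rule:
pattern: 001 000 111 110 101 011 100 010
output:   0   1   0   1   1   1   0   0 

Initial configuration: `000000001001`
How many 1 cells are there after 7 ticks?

tick 1: 111111100000
tick 2: 100000101111
tick 3: 001110011001
tick 4: 101010011000
tick 5: 010100011011
tick 6: 001001011111
tick 7: 100000110001
count of 1: 4

4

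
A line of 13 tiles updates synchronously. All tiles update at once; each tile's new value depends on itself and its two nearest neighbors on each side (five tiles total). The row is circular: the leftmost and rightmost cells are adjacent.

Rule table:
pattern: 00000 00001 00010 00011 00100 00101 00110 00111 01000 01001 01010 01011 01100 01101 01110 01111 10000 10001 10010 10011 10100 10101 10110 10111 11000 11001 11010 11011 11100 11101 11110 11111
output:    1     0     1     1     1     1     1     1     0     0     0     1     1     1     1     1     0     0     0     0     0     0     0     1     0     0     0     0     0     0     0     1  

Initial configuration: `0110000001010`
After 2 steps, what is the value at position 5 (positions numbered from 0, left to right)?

0110011011000
1110011001000
position 5 holds 1

1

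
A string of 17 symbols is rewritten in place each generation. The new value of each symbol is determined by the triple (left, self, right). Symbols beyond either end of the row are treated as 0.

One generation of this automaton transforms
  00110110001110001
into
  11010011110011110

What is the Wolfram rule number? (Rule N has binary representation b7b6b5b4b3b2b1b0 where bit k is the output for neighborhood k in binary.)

83

position 11: 111 → 0  (bit 7 = 0)
position 3: 110 → 1  (bit 6 = 1)
position 4: 101 → 0  (bit 5 = 0)
position 7: 100 → 1  (bit 4 = 1)
position 2: 011 → 0  (bit 3 = 0)
position 16: 010 → 0  (bit 2 = 0)
position 1: 001 → 1  (bit 1 = 1)
position 0: 000 → 1  (bit 0 = 1)
bits b7..b0 = 01010011 = 83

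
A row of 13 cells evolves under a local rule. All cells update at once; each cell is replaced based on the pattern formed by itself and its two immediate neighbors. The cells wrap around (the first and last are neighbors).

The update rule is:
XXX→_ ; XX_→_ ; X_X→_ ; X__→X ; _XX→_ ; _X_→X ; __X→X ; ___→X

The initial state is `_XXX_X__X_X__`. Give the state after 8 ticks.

X____XXXX_XXX
_XXXX________
X____XXXXXXXX
_XXXX________  (repeats tick 2; period 2)
tick 8: _XXXX________

_XXXX________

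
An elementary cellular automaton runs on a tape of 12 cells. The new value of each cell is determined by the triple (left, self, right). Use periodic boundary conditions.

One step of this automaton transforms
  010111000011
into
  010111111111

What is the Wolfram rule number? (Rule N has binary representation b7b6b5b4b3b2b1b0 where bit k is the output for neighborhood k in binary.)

223

position 4: 111 → 1  (bit 7 = 1)
position 5: 110 → 1  (bit 6 = 1)
position 0: 101 → 0  (bit 5 = 0)
position 6: 100 → 1  (bit 4 = 1)
position 3: 011 → 1  (bit 3 = 1)
position 1: 010 → 1  (bit 2 = 1)
position 9: 001 → 1  (bit 1 = 1)
position 7: 000 → 1  (bit 0 = 1)
bits b7..b0 = 11011111 = 223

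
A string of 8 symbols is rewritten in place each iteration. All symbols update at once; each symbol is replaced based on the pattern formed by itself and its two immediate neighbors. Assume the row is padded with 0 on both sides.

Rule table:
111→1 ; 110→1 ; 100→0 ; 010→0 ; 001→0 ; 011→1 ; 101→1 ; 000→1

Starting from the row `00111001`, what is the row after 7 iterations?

iteration 1: 10111000
iteration 2: 01111011
iteration 3: 01111111
iteration 4: 01111111  (fixed point — unchanged through iteration 7)

01111111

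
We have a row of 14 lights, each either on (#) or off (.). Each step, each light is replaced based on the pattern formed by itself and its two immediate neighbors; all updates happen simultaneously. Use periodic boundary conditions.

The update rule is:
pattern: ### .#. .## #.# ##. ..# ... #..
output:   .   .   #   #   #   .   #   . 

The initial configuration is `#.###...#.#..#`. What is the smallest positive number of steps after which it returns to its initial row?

14

step 1: ###.#.#..#...#
step 2: ..##.#.....#.#
step 3: ..###..###..#.
step 4: #.#.#..#.#....
step 5: .#.#....#..##.
step 6: ..#..##....##.
step 7: #....##.##.##.
step 8: ..##.#########
step 9: ..####.......#
step 10: ..#..#.#####..
step 11: #.....##...#.#
step 12: #.###.##.#..##
step 13: ###.#####...#.
step 14: #.###...#.#..#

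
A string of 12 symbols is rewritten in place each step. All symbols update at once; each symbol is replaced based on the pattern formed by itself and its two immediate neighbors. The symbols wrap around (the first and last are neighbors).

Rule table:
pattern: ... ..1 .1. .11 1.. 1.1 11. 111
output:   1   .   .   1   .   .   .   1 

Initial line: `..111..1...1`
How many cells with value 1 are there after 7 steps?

step 1: ..11.....1..
step 2: 1.1..111...1
step 3: .....11..1.1
step 4: .111.1......
step 5: .11....11111
step 6: .1..11.1111.
step 7: ....1..111..
count of 1: 4

4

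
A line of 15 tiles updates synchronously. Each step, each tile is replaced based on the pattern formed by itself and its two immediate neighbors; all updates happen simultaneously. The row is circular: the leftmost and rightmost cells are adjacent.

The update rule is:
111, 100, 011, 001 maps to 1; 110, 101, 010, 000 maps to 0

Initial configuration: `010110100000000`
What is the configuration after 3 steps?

100100010000000
011010101000001
010000000100010

010000000100010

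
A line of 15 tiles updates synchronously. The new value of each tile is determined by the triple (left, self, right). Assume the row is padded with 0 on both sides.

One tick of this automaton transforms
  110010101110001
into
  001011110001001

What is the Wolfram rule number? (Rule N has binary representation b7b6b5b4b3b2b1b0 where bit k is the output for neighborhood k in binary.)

52

position 9: 111 → 0  (bit 7 = 0)
position 1: 110 → 0  (bit 6 = 0)
position 5: 101 → 1  (bit 5 = 1)
position 2: 100 → 1  (bit 4 = 1)
position 0: 011 → 0  (bit 3 = 0)
position 4: 010 → 1  (bit 2 = 1)
position 3: 001 → 0  (bit 1 = 0)
position 12: 000 → 0  (bit 0 = 0)
bits b7..b0 = 00110100 = 52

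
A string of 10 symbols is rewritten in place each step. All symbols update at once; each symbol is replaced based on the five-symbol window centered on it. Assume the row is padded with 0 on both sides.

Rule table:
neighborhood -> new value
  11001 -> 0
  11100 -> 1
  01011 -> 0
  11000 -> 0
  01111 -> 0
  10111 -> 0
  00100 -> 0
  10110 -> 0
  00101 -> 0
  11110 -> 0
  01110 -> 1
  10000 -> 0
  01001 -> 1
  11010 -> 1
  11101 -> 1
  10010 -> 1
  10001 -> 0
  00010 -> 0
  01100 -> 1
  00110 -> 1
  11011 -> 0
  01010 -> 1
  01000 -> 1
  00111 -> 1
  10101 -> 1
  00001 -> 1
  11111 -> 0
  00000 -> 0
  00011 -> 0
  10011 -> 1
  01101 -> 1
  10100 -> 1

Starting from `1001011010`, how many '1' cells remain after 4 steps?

5

0110001111
0110001001
0110000110
0110010110
count of 1: 5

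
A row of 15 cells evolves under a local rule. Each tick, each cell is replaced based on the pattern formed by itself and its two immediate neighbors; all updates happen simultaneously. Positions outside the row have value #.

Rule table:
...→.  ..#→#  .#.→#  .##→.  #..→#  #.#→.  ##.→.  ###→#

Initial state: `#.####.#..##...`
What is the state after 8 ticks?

...##..###..#.#
#.#..##.#.###..
..###...#..#.##
##.#.#.#####..#
#..#.#..###.##.
.###.###.#.....
..#...#..##...#
####.####..#.#.

####.####..#.#.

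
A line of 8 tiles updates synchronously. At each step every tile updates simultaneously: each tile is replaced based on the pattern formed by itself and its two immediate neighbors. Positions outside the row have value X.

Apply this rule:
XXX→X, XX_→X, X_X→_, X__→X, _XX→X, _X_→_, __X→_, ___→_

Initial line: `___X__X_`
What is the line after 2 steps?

XX___X__

step 1: X___X___
step 2: XX___X__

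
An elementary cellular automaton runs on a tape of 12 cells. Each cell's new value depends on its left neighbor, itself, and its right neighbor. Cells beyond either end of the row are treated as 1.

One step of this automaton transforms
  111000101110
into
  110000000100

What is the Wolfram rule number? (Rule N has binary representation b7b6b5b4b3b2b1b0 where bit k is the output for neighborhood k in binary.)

position 0: 111 → 1  (bit 7 = 1)
position 2: 110 → 0  (bit 6 = 0)
position 7: 101 → 0  (bit 5 = 0)
position 3: 100 → 0  (bit 4 = 0)
position 8: 011 → 0  (bit 3 = 0)
position 6: 010 → 0  (bit 2 = 0)
position 5: 001 → 0  (bit 1 = 0)
position 4: 000 → 0  (bit 0 = 0)
bits b7..b0 = 10000000 = 128

128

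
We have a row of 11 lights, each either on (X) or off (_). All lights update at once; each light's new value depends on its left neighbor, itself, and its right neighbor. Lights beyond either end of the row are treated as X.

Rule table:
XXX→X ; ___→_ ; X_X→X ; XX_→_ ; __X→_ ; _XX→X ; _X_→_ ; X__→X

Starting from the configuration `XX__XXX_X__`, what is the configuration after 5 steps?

X_X_XX_X_X_
_X_XX_X_X_X
X_XX_X_X_XX
_XX_X_X_XXX
XX_X_X_XXXX

XX_X_X_XXXX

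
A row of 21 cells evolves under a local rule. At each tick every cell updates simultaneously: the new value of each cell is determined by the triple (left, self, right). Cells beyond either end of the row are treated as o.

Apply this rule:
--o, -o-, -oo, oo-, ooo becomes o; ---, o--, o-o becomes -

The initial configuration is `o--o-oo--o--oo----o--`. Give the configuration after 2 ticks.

o-oo-oo-oo-ooo---oo-o
o-oo-oo-oo-ooo--ooo-o

o-oo-oo-oo-ooo--ooo-o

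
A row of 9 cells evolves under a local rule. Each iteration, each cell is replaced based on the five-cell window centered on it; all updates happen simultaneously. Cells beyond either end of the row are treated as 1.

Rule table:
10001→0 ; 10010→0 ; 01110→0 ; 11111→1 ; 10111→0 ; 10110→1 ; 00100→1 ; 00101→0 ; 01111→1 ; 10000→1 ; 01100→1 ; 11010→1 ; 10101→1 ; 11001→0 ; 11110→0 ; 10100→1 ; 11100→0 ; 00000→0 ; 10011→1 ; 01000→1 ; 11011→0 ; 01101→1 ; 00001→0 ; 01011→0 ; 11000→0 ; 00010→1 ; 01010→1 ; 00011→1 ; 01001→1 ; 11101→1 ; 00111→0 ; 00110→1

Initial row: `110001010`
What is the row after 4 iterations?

111111010

000010110
010100110
111111110
111111010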